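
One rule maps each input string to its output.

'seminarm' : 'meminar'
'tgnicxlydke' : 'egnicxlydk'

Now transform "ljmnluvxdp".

pjmnluvxd

The rule is to delete the first character, then move the last character to the front.
Starting from "ljmnluvxdp": after the first operation, "jmnluvxdp"; after the second, "pjmnluvxd".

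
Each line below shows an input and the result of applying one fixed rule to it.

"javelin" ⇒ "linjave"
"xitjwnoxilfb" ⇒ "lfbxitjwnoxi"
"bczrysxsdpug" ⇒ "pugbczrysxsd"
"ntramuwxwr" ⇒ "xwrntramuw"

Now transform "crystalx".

The pattern: move the last 3 characters to the front (rotate right by 3).
On "crystalx" that produces "alxcryst".

alxcryst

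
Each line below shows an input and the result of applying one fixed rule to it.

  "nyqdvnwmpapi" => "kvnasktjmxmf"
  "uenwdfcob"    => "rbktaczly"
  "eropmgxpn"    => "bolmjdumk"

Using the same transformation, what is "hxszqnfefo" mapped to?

eupwnkcbcl

What's happening: shift every letter 3 places backward in the alphabet (wrapping around).
"hxszqnfefo" → "eupwnkcbcl".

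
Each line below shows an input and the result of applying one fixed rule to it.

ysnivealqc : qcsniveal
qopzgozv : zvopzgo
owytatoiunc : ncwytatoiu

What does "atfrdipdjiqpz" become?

Looking at the pairs, the operation is to delete the first character, then move the last 2 characters to the front (rotate right by 2).
Applying both steps to "atfrdipdjiqpz": "tfrdipdjiqpz", then "pztfrdipdjiq".

pztfrdipdjiq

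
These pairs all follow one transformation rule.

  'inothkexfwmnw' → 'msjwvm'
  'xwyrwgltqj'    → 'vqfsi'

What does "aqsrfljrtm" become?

pqkql

Each output is the input with this applied: shift every letter 1 place backward in the alphabet (wrapping around), then keep every other character starting from the second (positions 2nd, 4th, 6th, ...).
Applying both steps to "aqsrfljrtm": "zprqekiqsl", then "pqkql".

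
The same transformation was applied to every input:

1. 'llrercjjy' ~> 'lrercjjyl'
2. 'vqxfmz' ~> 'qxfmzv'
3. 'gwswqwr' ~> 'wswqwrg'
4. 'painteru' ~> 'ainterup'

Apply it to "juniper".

uniperj

The pattern: move the first character to the end.
Doing the same to "juniper": "uniperj".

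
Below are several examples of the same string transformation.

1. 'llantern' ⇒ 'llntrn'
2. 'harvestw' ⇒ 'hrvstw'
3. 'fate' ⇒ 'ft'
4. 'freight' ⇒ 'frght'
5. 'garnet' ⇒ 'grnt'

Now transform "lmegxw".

What's happening: remove every vowel.
So "lmegxw" becomes "lmgxw".

lmgxw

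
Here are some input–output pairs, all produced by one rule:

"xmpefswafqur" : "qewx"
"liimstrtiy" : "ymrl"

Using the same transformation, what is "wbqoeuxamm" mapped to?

moxw

Rule — keep one character in every 3, starting at position 1 (positions 1st, 4th, 7th, ...), then swap the first and last characters.
For "wbqoeuxamm", step one produces "woxm"; step two turns that into "moxw".
(Check on "xmpefswafqur": → "xewq" → "qewx" ✓)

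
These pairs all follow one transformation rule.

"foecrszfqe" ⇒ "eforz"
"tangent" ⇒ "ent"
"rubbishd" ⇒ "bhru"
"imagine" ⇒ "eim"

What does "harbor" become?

bor

In each case the input is transformed by: sort the characters into alphabetical order, then keep every other character starting from the second (positions 2nd, 4th, 6th, ...).
For "harbor", step one produces "abhorr"; step two turns that into "bor".
(Check on "tangent": → "aegnntt" → "ent" ✓)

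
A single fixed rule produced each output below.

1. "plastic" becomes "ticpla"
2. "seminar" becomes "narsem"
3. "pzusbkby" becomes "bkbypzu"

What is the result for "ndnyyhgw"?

The rule is to move the first 3 characters to the end (rotate left by 3), then delete the first character.
Starting from "ndnyyhgw": after the first operation, "yyhgwndn"; after the second, "yhgwndn".

yhgwndn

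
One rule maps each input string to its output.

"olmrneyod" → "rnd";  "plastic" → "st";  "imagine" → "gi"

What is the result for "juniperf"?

The transformation: swap each adjacent pair of characters (1↔2, 3↔4, ...), then keep one character in every 3, starting at position 3 (positions 3rd, 6th, 9th, ...).
On "juniperf": the first step gives "ujinepfr", and the second then gives "ip".

ip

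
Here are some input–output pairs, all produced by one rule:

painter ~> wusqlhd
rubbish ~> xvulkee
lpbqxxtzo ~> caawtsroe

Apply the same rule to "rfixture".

What's happening: sort the characters into reverse alphabetical order, then shift every letter 3 places forward in the alphabet (wrapping around).
For "rfixture", step one produces "xutrrife"; step two turns that into "axwuulih".

axwuulih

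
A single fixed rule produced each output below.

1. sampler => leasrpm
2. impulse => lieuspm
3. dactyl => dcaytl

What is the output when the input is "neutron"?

nneutro

Looking at the pairs, the operation is to sort the characters into reverse alphabetical order, then move the last 3 characters to the front (rotate right by 3).
Working it through for "neutron": intermediate "utronne", final "nneutro".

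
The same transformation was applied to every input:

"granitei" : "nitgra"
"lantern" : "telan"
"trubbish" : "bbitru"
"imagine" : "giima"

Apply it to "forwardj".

The pattern: delete the last 2 characters, then move the first 3 characters to the end (rotate left by 3).
On "forwardj": the first step gives "forwar", and the second then gives "warfor".
(Check on "granitei": → "granit" → "nitgra" ✓)

warfor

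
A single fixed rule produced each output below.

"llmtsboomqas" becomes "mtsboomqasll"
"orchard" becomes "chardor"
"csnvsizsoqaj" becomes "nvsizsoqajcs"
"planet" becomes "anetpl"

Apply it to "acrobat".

Each output is the input with this applied: move the first 2 characters to the end (rotate left by 2).
On "acrobat" that produces "robatac".

robatac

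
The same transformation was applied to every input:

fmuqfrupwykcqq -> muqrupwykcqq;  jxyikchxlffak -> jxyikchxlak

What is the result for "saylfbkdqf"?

saylbkdq

In each case the input is transformed by: remove every "f".
"saylfbkdqf" → "saylbkdq".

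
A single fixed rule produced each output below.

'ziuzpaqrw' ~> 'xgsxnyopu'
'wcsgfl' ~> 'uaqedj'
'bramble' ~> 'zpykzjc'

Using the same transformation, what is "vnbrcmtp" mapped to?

Rule — shift every letter 2 places backward in the alphabet (wrapping around).
Doing the same to "vnbrcmtp": "tlzpakrn".

tlzpakrn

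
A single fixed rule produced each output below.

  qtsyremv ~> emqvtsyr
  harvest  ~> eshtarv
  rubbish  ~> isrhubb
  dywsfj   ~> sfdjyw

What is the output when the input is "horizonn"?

What's happening: swap the first and last characters, then move the last 3 characters to the front (rotate right by 3).
Starting from "horizonn": after the first operation, "norizonh"; after the second, "onhnoriz".
(Check on "rubbish": → "hubbisr" → "isrhubb" ✓)

onhnoriz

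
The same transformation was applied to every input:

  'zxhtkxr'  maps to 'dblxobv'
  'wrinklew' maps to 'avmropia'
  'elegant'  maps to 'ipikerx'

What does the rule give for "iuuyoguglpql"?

myycskykptup

The transformation: shift every letter 4 places forward in the alphabet (wrapping around).
Applying that to "iuuyoguglpql" gives "myycskykptup".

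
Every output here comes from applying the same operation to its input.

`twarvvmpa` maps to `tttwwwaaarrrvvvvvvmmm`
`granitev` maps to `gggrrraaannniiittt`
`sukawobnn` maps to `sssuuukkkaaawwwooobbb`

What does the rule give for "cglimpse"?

cccgggllliiimmmppp

Each output is the input with this applied: delete the last 2 characters, then repeat every character 3 times.
Starting from "cglimpse": after the first operation, "cglimp"; after the second, "cccgggllliiimmmppp".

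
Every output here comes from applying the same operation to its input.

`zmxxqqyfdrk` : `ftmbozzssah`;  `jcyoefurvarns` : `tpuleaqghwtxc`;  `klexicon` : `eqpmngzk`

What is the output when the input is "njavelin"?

nkpplcxg

The pattern: shift every letter 2 places forward in the alphabet (wrapping around), then move the last 3 characters to the front (rotate right by 3).
"njavelin" → "plcxgnkp" → "nkpplcxg".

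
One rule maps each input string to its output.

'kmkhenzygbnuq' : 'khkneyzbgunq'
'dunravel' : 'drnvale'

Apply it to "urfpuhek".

What's happening: swap each adjacent pair of characters (1↔2, 3↔4, ...), then delete the first character.
On "urfpuhek": the first step gives "rupfhuke", and the second then gives "upfhuke".

upfhuke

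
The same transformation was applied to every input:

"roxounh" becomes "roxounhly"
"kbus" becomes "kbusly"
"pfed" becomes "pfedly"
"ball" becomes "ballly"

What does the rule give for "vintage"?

vintagely

Each output is the input with this applied: append "ly".
Doing the same to "vintage": "vintagely".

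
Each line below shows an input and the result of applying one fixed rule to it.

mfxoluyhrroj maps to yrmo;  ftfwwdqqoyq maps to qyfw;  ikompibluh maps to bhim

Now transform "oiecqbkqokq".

The transformation: keep one character in every 3, starting at position 1 (positions 1st, 4th, 7th, ...), then swap the front and back halves of the string.
For "oiecqbkqokq", step one produces "ockk"; step two turns that into "kkoc".

kkoc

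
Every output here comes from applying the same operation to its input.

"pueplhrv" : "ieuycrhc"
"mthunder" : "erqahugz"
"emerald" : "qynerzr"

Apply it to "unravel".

yrineah

In each case the input is transformed by: shift every letter 13 places forward in the alphabet (wrapping around) — i.e. ROT13, then reverse the string.
Applying that to "unravel" gives "yrineah".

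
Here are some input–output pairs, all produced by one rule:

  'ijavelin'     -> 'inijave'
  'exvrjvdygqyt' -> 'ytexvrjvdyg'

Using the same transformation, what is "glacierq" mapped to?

Each output is the input with this applied: move the last 3 characters to the front (rotate right by 3), then delete the first character.
For "glacierq" the result is "rqglaci".

rqglaci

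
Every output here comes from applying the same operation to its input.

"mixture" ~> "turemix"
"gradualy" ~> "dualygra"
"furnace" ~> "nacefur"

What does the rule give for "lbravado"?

In each case the input is transformed by: move the first 3 characters to the end (rotate left by 3).
"lbravado" → "avadolbr".

avadolbr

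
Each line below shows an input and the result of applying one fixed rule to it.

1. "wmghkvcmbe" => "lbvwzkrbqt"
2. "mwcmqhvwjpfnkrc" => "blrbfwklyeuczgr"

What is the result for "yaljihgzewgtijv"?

What's happening: shift every letter 11 places backward in the alphabet (wrapping around).
For "yaljihgzewgtijv" the result is "npayxwvotlvixyk".

npayxwvotlvixyk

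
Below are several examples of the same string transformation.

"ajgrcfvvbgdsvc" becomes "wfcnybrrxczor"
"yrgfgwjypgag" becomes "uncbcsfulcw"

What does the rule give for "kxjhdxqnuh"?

gtfdztmjq

Each output is the input with this applied: shift every letter 4 places backward in the alphabet (wrapping around), then delete the last character.
For "kxjhdxqnuh", step one produces "gtfdztmjqd"; step two turns that into "gtfdztmjq".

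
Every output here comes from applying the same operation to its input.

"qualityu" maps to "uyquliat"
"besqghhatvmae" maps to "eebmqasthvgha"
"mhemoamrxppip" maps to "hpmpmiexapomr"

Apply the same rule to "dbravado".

bddoavra

What's happening: swap each adjacent pair of characters (1↔2, 3↔4, ...), then take characters alternately from the front and the back (1st, last, 2nd, 2nd-last, ...).
Applying that to "dbravado" gives "bddoavra".
(Check on "mhemoamrxppip": → "hmmeaormpxipp" → "hpmpmiexapomr" ✓)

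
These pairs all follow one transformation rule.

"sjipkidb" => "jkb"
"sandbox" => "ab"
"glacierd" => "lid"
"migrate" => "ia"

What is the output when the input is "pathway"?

Rule — keep one character in every 3, starting at position 2 (positions 2nd, 5th, 8th, ...).
"pathway" → "aw".

aw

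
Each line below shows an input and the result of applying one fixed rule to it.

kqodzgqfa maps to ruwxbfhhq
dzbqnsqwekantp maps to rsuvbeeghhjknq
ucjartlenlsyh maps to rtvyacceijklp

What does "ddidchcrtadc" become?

rtttuuuuyzik

What's happening: sort the characters into alphabetical order, then shift every letter 9 places backward in the alphabet (wrapping around).
So "ddidchcrtadc" becomes "rtttuuuuyzik".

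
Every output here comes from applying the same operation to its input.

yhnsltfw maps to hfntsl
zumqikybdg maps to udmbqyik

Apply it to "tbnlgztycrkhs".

Each output is the input with this applied: take characters alternately from the front and the back (1st, last, 2nd, 2nd-last, ...), then delete the first 2 characters.
For "tbnlgztycrkhs" the result is "bhnklrgczyt".

bhnklrgczyt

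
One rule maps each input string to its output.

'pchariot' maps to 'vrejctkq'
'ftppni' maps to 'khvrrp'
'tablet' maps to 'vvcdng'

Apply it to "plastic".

erncuvk

The pattern: shift every letter 2 places forward in the alphabet (wrapping around), then move the last character to the front.
On "plastic": the first step gives "rncuvke", and the second then gives "erncuvk".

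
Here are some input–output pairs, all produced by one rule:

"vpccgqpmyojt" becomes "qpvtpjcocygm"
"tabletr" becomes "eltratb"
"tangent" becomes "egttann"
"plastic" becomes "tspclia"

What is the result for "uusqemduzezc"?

mducuzseqzeu

Each output is the input with this applied: take characters alternately from the front and the back (1st, last, 2nd, 2nd-last, ...), then move the last 2 characters to the front (rotate right by 2).
"uusqemduzezc" → "ucuzseqzeumd" → "mducuzseqzeu".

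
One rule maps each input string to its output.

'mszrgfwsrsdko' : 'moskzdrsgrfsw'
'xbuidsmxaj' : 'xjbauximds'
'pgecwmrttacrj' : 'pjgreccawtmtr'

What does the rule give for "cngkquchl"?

The rule is to take characters alternately from the front and the back (1st, last, 2nd, 2nd-last, ...).
For "cngkquchl" the result is "clnhgckuq".

clnhgckuq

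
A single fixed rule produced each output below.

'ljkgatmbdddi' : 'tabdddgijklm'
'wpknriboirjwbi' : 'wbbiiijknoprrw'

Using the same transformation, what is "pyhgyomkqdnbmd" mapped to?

The rule is to sort the characters into alphabetical order, then move the last character to the front.
Working it through for "pyhgyomkqdnbmd": intermediate "bddghkmmnopqyy", final "ybddghkmmnopqy".
(Check on "wpknriboirjwbi": → "bbiiijknoprrww" → "wbbiiijknoprrw" ✓)

ybddghkmmnopqy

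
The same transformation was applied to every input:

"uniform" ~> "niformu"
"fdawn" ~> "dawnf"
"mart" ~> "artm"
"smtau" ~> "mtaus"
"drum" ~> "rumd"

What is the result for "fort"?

The pattern: move the first character to the end.
"fort" → "ortf".

ortf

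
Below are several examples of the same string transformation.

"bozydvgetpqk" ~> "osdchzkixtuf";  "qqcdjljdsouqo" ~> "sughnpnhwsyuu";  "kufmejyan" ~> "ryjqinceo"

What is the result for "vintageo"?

smrxekiz

In each case the input is transformed by: shift every letter 4 places forward in the alphabet (wrapping around), then swap the first and last characters.
On "vintageo": the first step gives "zmrxekis", and the second then gives "smrxekiz".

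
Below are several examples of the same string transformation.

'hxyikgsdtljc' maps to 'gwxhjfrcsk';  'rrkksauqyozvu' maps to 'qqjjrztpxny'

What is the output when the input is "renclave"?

Looking at the pairs, the operation is to shift every letter 1 place backward in the alphabet (wrapping around), then delete the last 2 characters.
For "renclave" the result is "qdmbkz".
(Check on "hxyikgsdtljc": → "gwxhjfrcskib" → "gwxhjfrcsk" ✓)

qdmbkz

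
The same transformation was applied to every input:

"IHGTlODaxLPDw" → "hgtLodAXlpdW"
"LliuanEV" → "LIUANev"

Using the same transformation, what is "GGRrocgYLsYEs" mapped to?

grROCGylSyeS

What's happening: flip the case of every letter, then delete the first character.
For "GGRrocgYLsYEs", step one produces "ggrROCGylSyeS"; step two turns that into "grROCGylSyeS".
(Check on "IHGTlODaxLPDw": → "ihgtLodAXlpdW" → "hgtLodAXlpdW" ✓)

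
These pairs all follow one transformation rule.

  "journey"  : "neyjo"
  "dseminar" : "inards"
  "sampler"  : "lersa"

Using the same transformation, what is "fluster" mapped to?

In each case the input is transformed by: move the first 2 characters to the end (rotate left by 2), then delete the first 2 characters.
"fluster" → "terfl".

terfl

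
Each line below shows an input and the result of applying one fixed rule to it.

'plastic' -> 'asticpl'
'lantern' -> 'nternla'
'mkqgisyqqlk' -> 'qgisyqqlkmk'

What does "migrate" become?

gratemi

Rule — move the first 2 characters to the end (rotate left by 2).
"migrate" → "gratemi".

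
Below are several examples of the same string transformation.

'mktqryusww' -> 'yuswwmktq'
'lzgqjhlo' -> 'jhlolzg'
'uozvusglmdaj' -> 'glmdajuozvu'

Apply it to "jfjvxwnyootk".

Rule — swap the front and back halves of the string, then delete the last character.
Doing the same to "jfjvxwnyootk": "nyootkjfjvx".

nyootkjfjvx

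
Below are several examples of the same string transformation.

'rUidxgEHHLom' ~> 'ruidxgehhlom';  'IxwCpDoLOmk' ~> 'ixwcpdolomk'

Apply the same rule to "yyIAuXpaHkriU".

The transformation: convert every letter to lowercase.
For "yyIAuXpaHkriU" the result is "yyiauxpahkriu".

yyiauxpahkriu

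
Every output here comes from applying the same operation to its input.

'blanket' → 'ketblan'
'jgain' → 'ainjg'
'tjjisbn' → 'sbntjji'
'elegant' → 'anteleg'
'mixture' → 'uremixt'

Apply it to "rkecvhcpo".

cporkecvh

The transformation: move the last 3 characters to the front (rotate right by 3).
So "rkecvhcpo" becomes "cporkecvh".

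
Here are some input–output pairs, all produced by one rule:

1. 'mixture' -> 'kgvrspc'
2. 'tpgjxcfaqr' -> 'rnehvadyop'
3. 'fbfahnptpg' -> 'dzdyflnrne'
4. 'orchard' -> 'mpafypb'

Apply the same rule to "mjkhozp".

khifmxn

Rule — shift every letter 2 places backward in the alphabet (wrapping around).
"mjkhozp" → "khifmxn".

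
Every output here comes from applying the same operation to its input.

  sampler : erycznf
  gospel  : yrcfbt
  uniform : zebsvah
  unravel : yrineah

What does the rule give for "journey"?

lraehbw

The pattern: shift every letter 13 places forward in the alphabet (wrapping around) — i.e. ROT13, then reverse the string.
On "journey": the first step gives "wbhearl", and the second then gives "lraehbw".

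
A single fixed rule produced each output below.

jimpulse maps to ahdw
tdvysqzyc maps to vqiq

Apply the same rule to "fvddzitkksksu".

nvackk

Each output is the input with this applied: shift every letter 8 places backward in the alphabet (wrapping around), then keep every other character starting from the second (positions 2nd, 4th, 6th, ...).
Applying that to "fvddzitkksksu" gives "nvackk".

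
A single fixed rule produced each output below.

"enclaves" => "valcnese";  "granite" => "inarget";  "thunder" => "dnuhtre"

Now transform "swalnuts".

unlawsst

The pattern: move the last 2 characters to the front (rotate right by 2), then reverse the string.
For "swalnuts", step one produces "tsswalnu"; step two turns that into "unlawsst".
(Check on "thunder": → "erthund" → "dnuhtre" ✓)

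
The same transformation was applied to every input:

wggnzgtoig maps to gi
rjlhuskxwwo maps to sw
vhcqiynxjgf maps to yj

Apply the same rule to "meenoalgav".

The rule is to keep one character in every 3, starting at position 3 (positions 3rd, 6th, 9th, ...), then delete the first character.
"meenoalgav" → "eaa" → "aa".

aa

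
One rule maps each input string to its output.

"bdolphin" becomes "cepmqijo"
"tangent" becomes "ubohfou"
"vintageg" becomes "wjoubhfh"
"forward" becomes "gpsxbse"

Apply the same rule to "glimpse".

In each case the input is transformed by: shift every letter 1 place forward in the alphabet (wrapping around).
Applying that to "glimpse" gives "hmjnqtf".

hmjnqtf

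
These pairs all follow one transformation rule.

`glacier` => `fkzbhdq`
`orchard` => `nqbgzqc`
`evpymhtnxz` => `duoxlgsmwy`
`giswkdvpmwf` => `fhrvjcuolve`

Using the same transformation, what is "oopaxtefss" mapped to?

nnozwsderr

The transformation: shift every letter 1 place backward in the alphabet (wrapping around).
For "oopaxtefss" the result is "nnozwsderr".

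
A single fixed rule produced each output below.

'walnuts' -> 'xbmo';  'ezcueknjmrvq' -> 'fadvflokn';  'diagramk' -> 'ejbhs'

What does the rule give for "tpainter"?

uqbjo

Rule — delete the last 3 characters, then shift every letter 1 place forward in the alphabet (wrapping around).
"tpainter" → "tpain" → "uqbjo".
(Check on "walnuts": → "waln" → "xbmo" ✓)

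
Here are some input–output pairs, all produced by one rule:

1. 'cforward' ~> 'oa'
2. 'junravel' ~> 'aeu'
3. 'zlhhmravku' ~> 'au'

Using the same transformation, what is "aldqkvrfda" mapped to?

aa

The rule is to move the first 2 characters to the end (rotate left by 2), then keep only the vowels.
So "aldqkvrfda" becomes "aa".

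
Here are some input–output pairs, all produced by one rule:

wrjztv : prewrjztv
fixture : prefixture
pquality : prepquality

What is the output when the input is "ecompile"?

preecompile

What's happening: prepend "pre".
So "ecompile" becomes "preecompile".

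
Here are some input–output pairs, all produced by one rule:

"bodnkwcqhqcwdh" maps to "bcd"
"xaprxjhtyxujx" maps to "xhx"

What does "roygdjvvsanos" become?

What's happening: keep one character in every 3, starting at position 1 (positions 1st, 4th, 7th, ...), then keep every other character starting from the first (positions 1st, 3rd, 5th, ...).
For "roygdjvvsanos", step one produces "rgvas"; step two turns that into "rvs".

rvs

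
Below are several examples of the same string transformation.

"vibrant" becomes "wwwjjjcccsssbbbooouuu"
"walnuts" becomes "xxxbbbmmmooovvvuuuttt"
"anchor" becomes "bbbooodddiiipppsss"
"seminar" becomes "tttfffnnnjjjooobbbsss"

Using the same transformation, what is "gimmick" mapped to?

Each output is the input with this applied: repeat every character 3 times, then shift every letter 1 place forward in the alphabet (wrapping around).
For "gimmick", step one produces "gggiiimmmmmmiiiccckkk"; step two turns that into "hhhjjjnnnnnnjjjdddlll".
(Check on "vibrant": → "vvviiibbbrrraaannnttt" → "wwwjjjcccsssbbbooouuu" ✓)

hhhjjjnnnnnnjjjdddlll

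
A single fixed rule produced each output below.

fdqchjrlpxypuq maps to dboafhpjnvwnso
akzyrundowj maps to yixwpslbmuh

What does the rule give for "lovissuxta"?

What's happening: shift every letter 2 places backward in the alphabet (wrapping around).
So "lovissuxta" becomes "jmtgqqsvry".

jmtgqqsvry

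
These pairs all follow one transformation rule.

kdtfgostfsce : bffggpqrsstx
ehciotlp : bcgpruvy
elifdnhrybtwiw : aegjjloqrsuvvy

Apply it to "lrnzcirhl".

Rule — shift every letter 13 places forward in the alphabet (wrapping around) — i.e. ROT13, then sort the characters into alphabetical order.
Working it through for "lrnzcirhl": intermediate "yeampveuy", final "aeempuvyy".

aeempuvyy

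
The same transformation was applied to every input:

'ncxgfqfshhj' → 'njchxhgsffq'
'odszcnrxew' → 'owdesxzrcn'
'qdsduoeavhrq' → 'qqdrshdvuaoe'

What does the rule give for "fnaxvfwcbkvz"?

fznvakxbvcfw

Each output is the input with this applied: take characters alternately from the front and the back (1st, last, 2nd, 2nd-last, ...).
"fnaxvfwcbkvz" → "fznvakxbvcfw".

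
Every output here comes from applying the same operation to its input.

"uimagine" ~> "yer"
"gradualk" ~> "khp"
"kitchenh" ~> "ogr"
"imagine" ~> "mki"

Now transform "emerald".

ivh

The pattern: shift every letter 4 places forward in the alphabet (wrapping around), then keep one character in every 3, starting at position 1 (positions 1st, 4th, 7th, ...).
So "emerald" becomes "ivh".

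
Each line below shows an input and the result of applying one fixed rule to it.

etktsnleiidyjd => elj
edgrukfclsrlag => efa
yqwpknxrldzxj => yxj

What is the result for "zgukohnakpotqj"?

What's happening: keep every other character starting from the first (positions 1st, 3rd, 5th, ...), then keep one character in every 3, starting at position 1 (positions 1st, 4th, 7th, ...).
For "zgukohnakpotqj", step one produces "zuonkoq"; step two turns that into "znq".

znq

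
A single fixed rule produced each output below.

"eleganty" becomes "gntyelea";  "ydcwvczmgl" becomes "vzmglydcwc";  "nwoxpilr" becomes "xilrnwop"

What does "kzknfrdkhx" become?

In each case the input is transformed by: swap the front and back halves of the string, then swap the first and last characters.
Applying both steps to "kzknfrdkhx": "rdkhxkzknf", then "fdkhxkzknr".

fdkhxkzknr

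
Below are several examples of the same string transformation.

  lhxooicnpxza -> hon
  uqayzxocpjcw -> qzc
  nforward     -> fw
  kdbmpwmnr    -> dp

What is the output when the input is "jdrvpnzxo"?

dp

Each output is the input with this applied: keep one character in every 3, starting at position 2 (positions 2nd, 5th, 8th, ...), then delete the last character.
"jdrvpnzxo" → "dpx" → "dp".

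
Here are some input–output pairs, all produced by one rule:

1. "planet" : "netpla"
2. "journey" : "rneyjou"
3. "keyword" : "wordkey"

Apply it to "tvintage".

ntagetvi

In each case the input is transformed by: move the first 3 characters to the end (rotate left by 3).
For "tvintage" the result is "ntagetvi".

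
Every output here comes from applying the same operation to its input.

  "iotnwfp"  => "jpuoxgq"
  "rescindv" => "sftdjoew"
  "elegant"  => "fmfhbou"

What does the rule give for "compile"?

dpnqjmf

In each case the input is transformed by: shift every letter 1 place forward in the alphabet (wrapping around).
For "compile" the result is "dpnqjmf".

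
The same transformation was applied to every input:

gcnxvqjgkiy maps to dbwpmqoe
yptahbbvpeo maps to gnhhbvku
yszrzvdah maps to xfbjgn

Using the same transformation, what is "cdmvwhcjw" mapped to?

bcnipc

The transformation: delete the first 3 characters, then shift every letter 6 places forward in the alphabet (wrapping around).
For "cdmvwhcjw", step one produces "vwhcjw"; step two turns that into "bcnipc".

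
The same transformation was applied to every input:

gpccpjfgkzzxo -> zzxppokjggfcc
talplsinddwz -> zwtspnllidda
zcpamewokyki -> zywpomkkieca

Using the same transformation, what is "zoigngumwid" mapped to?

zwuonmiiggd

The pattern: sort the characters into reverse alphabetical order.
Applying that to "zoigngumwid" gives "zwuonmiiggd".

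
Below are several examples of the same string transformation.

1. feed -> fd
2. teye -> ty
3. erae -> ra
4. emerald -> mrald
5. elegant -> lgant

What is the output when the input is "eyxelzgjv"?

In each case the input is transformed by: remove every "e".
Doing the same to "eyxelzgjv": "yxlzgjv".

yxlzgjv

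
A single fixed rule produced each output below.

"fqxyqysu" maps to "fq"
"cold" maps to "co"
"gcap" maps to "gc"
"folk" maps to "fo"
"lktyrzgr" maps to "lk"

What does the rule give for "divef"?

The pattern: keep only the first 2 characters.
"divef" → "di".

di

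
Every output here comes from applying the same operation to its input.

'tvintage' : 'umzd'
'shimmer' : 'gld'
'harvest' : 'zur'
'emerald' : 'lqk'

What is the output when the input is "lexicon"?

In each case the input is transformed by: keep every other character starting from the second (positions 2nd, 4th, 6th, ...), then shift every letter 1 place backward in the alphabet (wrapping around).
On "lexicon": the first step gives "eio", and the second then gives "dhn".

dhn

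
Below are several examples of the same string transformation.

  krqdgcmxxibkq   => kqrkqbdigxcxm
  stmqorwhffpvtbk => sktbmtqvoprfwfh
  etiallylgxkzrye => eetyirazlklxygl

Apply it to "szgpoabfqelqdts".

ssztgdpqolaebqf

The rule is to take characters alternately from the front and the back (1st, last, 2nd, 2nd-last, ...).
On "szgpoabfqelqdts" that produces "ssztgdpqolaebqf".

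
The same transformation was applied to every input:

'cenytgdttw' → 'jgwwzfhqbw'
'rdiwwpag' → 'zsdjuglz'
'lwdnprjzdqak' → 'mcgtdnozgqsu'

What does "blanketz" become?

Looking at the pairs, the operation is to swap the front and back halves of the string, then shift every letter 3 places forward in the alphabet (wrapping around).
Starting from "blanketz": after the first operation, "ketzblan"; after the second, "nhwceodq".

nhwceodq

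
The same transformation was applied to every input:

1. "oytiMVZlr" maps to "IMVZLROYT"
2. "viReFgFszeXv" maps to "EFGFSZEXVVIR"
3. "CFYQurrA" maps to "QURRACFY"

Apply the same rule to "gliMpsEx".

Each output is the input with this applied: move the first 3 characters to the end (rotate left by 3), then convert every letter to uppercase.
Applying both steps to "gliMpsEx": "MpsExgli", then "MPSEXGLI".

MPSEXGLI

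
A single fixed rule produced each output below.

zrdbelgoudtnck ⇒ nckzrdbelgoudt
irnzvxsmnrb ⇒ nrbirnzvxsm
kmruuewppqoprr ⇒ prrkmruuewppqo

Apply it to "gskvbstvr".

What's happening: move the last 3 characters to the front (rotate right by 3).
Doing the same to "gskvbstvr": "tvrgskvbs".

tvrgskvbs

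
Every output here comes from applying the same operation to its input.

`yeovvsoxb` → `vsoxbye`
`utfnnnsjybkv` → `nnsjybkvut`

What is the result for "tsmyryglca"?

ryglcats

Each output is the input with this applied: move the first 2 characters to the end (rotate left by 2), then delete the first 2 characters.
Doing the same to "tsmyryglca": "ryglcats".
(Check on "yeovvsoxb": → "ovvsoxbye" → "vsoxbye" ✓)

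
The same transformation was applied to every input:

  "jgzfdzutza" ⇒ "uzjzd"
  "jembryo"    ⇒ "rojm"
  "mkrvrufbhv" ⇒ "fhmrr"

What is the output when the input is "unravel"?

Looking at the pairs, the operation is to keep every other character starting from the first (positions 1st, 3rd, 5th, ...), then move the last 2 characters to the front (rotate right by 2).
Working it through for "unravel": intermediate "urvl", final "vlur".

vlur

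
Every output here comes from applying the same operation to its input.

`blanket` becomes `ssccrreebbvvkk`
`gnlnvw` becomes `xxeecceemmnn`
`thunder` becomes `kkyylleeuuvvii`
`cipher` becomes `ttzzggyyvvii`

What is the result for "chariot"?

ttyyrriizzffkk

The transformation: double every character, then shift every letter 9 places backward in the alphabet (wrapping around).
For "chariot" the result is "ttyyrriizzffkk".
(Check on "gnlnvw": → "ggnnllnnvvww" → "xxeecceemmnn" ✓)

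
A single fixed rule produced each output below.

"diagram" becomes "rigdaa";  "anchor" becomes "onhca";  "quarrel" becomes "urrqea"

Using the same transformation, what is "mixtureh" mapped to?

What's happening: delete the last character, then sort the characters into reverse alphabetical order.
So "mixtureh" becomes "xutrmie".

xutrmie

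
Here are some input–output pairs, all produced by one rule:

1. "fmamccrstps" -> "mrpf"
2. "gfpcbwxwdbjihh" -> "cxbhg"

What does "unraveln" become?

Looking at the pairs, the operation is to keep one character in every 3, starting at position 1 (positions 1st, 4th, 7th, ...), then move the first character to the end.
For "unraveln", step one produces "ual"; step two turns that into "alu".

alu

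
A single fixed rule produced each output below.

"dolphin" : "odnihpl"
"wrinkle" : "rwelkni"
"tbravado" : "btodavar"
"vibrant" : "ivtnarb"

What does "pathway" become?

apyawht

Rule — reverse the string, then move the last 2 characters to the front (rotate right by 2).
Applying that to "pathway" gives "apyawht".
(Check on "wrinkle": → "elknirw" → "rwelkni" ✓)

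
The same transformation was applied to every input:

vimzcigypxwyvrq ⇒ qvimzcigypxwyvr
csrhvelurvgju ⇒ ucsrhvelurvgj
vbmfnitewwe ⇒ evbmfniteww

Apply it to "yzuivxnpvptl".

lyzuivxnpvpt

What's happening: move the last character to the front.
Applying that to "yzuivxnpvptl" gives "lyzuivxnpvpt".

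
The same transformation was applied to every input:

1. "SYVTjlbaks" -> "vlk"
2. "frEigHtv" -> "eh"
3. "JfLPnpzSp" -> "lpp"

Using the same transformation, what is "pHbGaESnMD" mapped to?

bem

The pattern: keep one character in every 3, starting at position 3 (positions 3rd, 6th, 9th, ...), then convert every letter to lowercase.
Applying that to "pHbGaESnMD" gives "bem".
(Check on "SYVTjlbaks": → "Vlk" → "vlk" ✓)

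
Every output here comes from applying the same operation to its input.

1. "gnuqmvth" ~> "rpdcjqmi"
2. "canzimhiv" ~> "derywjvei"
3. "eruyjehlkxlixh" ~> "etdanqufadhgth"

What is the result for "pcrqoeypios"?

ekolynmkaul

What's happening: move the last 3 characters to the front (rotate right by 3), then shift every letter 4 places backward in the alphabet (wrapping around).
For "pcrqoeypios" the result is "ekolynmkaul".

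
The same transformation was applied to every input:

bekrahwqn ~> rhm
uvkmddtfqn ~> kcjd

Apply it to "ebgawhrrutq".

Each output is the input with this applied: shift every letter 10 places backward in the alphabet (wrapping around), then keep one character in every 3, starting at position 1 (positions 1st, 4th, 7th, ...).
On "ebgawhrrutq": the first step gives "urwqmxhhkjg", and the second then gives "uqhj".

uqhj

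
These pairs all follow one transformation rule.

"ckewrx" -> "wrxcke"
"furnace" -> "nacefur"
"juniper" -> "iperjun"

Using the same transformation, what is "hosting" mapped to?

Rule — move the first 3 characters to the end (rotate left by 3).
"hosting" → "tinghos".

tinghos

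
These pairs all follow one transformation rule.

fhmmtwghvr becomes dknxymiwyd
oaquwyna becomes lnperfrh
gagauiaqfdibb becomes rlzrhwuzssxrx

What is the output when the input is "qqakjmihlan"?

badzycrehhr

The rule is to shift every letter 9 places backward in the alphabet (wrapping around), then move the first 3 characters to the end (rotate left by 3).
On "qqakjmihlan": the first step gives "hhrbadzycre", and the second then gives "badzycrehhr".
(Check on "oaquwyna": → "frhlnper" → "lnperfrh" ✓)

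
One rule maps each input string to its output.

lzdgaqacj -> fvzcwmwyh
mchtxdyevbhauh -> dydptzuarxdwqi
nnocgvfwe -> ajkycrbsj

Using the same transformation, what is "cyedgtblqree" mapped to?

auazcpxhmnay

Looking at the pairs, the operation is to shift every letter 4 places backward in the alphabet (wrapping around), then swap the first and last characters.
Applying both steps to "cyedgtblqree": "yuazcpxhmnaa", then "auazcpxhmnay".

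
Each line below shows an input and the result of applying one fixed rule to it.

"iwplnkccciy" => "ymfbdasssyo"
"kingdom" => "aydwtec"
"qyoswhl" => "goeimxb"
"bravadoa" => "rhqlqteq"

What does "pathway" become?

The transformation: shift every letter 10 places backward in the alphabet (wrapping around).
Applying that to "pathway" gives "fqjxmqo".

fqjxmqo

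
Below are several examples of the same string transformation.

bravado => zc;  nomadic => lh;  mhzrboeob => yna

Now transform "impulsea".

or

Rule — shift every letter 1 place backward in the alphabet (wrapping around), then keep one character in every 3, starting at position 3 (positions 3rd, 6th, 9th, ...).
"impulsea" → "or".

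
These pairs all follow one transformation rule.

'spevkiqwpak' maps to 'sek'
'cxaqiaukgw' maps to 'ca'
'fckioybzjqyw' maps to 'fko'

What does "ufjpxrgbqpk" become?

ujx

The rule is to keep every other character starting from the first (positions 1st, 3rd, 5th, ...), then delete the last 3 characters.
Working it through for "ufjpxrgbqpk": intermediate "ujxgqk", final "ujx".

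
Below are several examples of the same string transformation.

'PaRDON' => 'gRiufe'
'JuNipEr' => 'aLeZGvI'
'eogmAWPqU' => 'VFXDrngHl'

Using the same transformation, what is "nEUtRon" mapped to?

In each case the input is transformed by: shift every letter 9 places backward in the alphabet (wrapping around), then flip the case of every letter.
"nEUtRon" → "eVLkIfe" → "EvlKiFE".

EvlKiFE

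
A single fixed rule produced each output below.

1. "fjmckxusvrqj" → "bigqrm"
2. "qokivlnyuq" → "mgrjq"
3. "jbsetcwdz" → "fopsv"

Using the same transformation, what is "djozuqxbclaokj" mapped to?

What's happening: shift every letter 4 places backward in the alphabet (wrapping around), then keep every other character starting from the first (positions 1st, 3rd, 5th, ...).
On "djozuqxbclaokj": the first step gives "zfkvqmtxyhwkgf", and the second then gives "zkqtywg".
(Check on "fjmckxusvrqj": → "bfiygtqornmf" → "bigqrm" ✓)

zkqtywg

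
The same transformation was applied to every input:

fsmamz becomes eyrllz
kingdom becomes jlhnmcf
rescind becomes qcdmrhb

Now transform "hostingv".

gunfrmsh

What's happening: shift every letter 1 place backward in the alphabet (wrapping around), then take characters alternately from the front and the back (1st, last, 2nd, 2nd-last, ...).
For "hostingv", step one produces "gnrshmfu"; step two turns that into "gunfrmsh".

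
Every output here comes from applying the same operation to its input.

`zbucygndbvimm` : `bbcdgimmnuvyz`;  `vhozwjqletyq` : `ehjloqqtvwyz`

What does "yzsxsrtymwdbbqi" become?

The transformation: sort the characters into alphabetical order.
For "yzsxsrtymwdbbqi" the result is "bbdimqrsstwxyyz".

bbdimqrsstwxyyz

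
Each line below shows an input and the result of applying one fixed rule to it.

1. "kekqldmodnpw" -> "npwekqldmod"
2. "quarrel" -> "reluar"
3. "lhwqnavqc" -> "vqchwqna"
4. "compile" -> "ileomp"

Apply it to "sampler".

The transformation: delete the first character, then move the last 3 characters to the front (rotate right by 3).
"sampler" → "ampler" → "leramp".

leramp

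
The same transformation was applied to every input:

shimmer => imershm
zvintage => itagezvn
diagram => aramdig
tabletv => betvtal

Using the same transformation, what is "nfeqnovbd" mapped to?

The pattern: move the first 3 characters to the end (rotate left by 3), then swap the first and last characters.
Starting from "nfeqnovbd": after the first operation, "qnovbdnfe"; after the second, "enovbdnfq".

enovbdnfq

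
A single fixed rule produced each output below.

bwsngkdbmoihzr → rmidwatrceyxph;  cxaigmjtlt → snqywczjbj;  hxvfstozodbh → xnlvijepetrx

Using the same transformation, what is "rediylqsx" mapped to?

hutyobgin

Rule — shift every letter 10 places backward in the alphabet (wrapping around).
On "rediylqsx" that produces "hutyobgin".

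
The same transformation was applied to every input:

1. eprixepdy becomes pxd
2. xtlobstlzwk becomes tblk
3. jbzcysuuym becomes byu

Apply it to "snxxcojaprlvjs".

ncals

Rule — keep one character in every 3, starting at position 2 (positions 2nd, 5th, 8th, ...).
So "snxxcojaprlvjs" becomes "ncals".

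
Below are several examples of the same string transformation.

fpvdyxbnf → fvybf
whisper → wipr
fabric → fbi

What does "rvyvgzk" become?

rygk

What's happening: keep every other character starting from the first (positions 1st, 3rd, 5th, ...).
Doing the same to "rvyvgzk": "rygk".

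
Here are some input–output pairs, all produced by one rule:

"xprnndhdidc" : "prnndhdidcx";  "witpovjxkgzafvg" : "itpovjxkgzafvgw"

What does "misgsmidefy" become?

The transformation: move the first character to the end.
On "misgsmidefy" that produces "isgsmidefym".

isgsmidefym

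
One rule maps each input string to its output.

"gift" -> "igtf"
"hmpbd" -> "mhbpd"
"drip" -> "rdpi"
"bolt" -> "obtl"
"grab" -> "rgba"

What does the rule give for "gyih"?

yghi

The rule is to swap each adjacent pair of characters (1↔2, 3↔4, ...).
"gyih" → "yghi".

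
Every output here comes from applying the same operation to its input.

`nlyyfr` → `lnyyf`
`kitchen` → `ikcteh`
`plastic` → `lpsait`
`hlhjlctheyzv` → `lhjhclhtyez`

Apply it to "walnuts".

awnltu

The transformation: delete the last character, then swap each adjacent pair of characters (1↔2, 3↔4, ...).
On "walnuts": the first step gives "walnut", and the second then gives "awnltu".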